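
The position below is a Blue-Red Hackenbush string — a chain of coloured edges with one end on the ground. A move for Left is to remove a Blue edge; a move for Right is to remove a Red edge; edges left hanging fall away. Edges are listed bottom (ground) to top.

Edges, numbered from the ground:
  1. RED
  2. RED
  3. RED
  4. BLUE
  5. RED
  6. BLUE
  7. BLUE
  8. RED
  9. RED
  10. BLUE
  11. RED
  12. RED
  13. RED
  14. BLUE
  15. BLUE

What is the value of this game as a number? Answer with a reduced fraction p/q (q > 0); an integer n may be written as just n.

-10681/4096

edge 1 of 15 (RED): {  | 0 } ⇒ -1
edge 2 of 15 (RED): {  | -1 0 } ⇒ -2
edge 3 of 15 (RED): {  | -2 -1 0 } ⇒ -3
edge 4 of 15 (BLUE): { -3 | -2 -1 0 } ⇒ -5/2
edge 5 of 15 (RED): { -3 | -5/2 -2 -1 0 } ⇒ -11/4
edge 6 of 15 (BLUE): { -3 -11/4 | -5/2 -2 -1 0 } ⇒ -21/8
edge 7 of 15 (BLUE): { -3 -11/4 -21/8 | -5/2 -2 -1 0 } ⇒ -41/16
edge 8 of 15 (RED): { -3 -11/4 -21/8 | -41/16 -5/2 -2 -1 0 } ⇒ -83/32
edge 9 of 15 (RED): { -3 -11/4 -21/8 | -83/32 -41/16 -5/2 -2 -1 0 } ⇒ -167/64
edge 10 of 15 (BLUE): { -3 -11/4 -21/8 -167/64 | -83/32 -41/16 -5/2 -2 -1 0 } ⇒ -333/128
edge 11 of 15 (RED): { -3 -11/4 -21/8 -167/64 | -333/128 -83/32 -41/16 -5/2 -2 -1 0 } ⇒ -667/256
edge 12 of 15 (RED): { -3 -11/4 -21/8 -167/64 | -667/256 -333/128 -83/32 -41/16 -5/2 -2 -1 0 } ⇒ -1335/512
edge 13 of 15 (RED): { -3 -11/4 -21/8 -167/64 | -1335/512 -667/256 -333/128 -83/32 -41/16 -5/2 -2 -1 0 } ⇒ -2671/1024
edge 14 of 15 (BLUE): { -3 -11/4 -21/8 -167/64 -2671/1024 | -1335/512 -667/256 -333/128 -83/32 -41/16 -5/2 -2 -1 0 } ⇒ -5341/2048
edge 15 of 15 (BLUE): { -3 -11/4 -21/8 -167/64 -2671/1024 -5341/2048 | -1335/512 -667/256 -333/128 -83/32 -41/16 -5/2 -2 -1 0 } ⇒ -10681/4096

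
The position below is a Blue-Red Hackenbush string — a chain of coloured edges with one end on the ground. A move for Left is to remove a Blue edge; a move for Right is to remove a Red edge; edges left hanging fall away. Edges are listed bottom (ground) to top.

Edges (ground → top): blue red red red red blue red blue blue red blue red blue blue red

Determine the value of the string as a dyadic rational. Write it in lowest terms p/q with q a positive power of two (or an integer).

1 of 15 · b · max L 0 · min R +∞ gives 1
2 of 15 · br · max L 0 · min R 1 gives 1/2
3 of 15 · brr · max L 0 · min R 1/2 gives 1/4
4 of 15 · brrr · max L 0 · min R 1/4 gives 1/8
5 of 15 · brrrr · max L 0 · min R 1/8 gives 1/16
6 of 15 · brrrrb · max L 1/16 · min R 1/8 gives 3/32
7 of 15 · brrrrbr · max L 1/16 · min R 3/32 gives 5/64
8 of 15 · brrrrbrb · max L 5/64 · min R 3/32 gives 11/128
9 of 15 · brrrrbrbb · max L 11/128 · min R 3/32 gives 23/256
10 of 15 · brrrrbrbbr · max L 11/128 · min R 23/256 gives 45/512
11 of 15 · brrrrbrbbrb · max L 45/512 · min R 23/256 gives 91/1024
12 of 15 · brrrrbrbbrbr · max L 45/512 · min R 91/1024 gives 181/2048
13 of 15 · brrrrbrbbrbrb · max L 181/2048 · min R 91/1024 gives 363/4096
14 of 15 · brrrrbrbbrbrbb · max L 363/4096 · min R 91/1024 gives 727/8192
15 of 15 · brrrrbrbbrbrbbr · max L 363/4096 · min R 727/8192 gives 1453/16384

1453/16384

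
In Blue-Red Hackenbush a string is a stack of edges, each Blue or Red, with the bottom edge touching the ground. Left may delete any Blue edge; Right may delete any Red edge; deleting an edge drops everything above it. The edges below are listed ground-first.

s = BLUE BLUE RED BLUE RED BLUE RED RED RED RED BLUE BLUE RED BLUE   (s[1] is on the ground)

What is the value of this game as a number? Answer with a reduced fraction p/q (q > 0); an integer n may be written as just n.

6683/4096

Build v(s[:k]) for k = 1..14, string s = BLUE BLUE RED BLUE RED BLUE RED RED RED RED BLUE BLUE RED BLUE.
v(B) = { 0 | · } => 1
v(BB) = { 0,1 | · } => 2
v(BBR) = { 0,1 | 2 } => 3/2
v(BBRB) = { 0,1,3/2 | 2 } => 7/4
v(BBRBR) = { 0,1,3/2 | 7/4,2 } => 13/8
v(BBRBRB) = { 0,1,3/2,13/8 | 7/4,2 } => 27/16
v(BBRBRBR) = { 0,1,3/2,13/8 | 27/16,7/4,2 } => 53/32
v(BBRBRBRR) = { 0,1,3/2,13/8 | 53/32,27/16,7/4,2 } => 105/64
v(BBRBRBRRR) = { 0,1,3/2,13/8 | 105/64,53/32,27/16,7/4,2 } => 209/128
v(BBRBRBRRRR) = { 0,1,3/2,13/8 | 209/128,105/64,53/32,27/16,7/4,2 } => 417/256
v(BBRBRBRRRRB) = { 0,1,3/2,13/8,417/256 | 209/128,105/64,53/32,27/16,7/4,2 } => 835/512
v(BBRBRBRRRRBB) = { 0,1,3/2,13/8,417/256,835/512 | 209/128,105/64,53/32,27/16,7/4,2 } => 1671/1024
v(BBRBRBRRRRBBR) = { 0,1,3/2,13/8,417/256,835/512 | 1671/1024,209/128,105/64,53/32,27/16,7/4,2 } => 3341/2048
v(BBRBRBRRRRBBRB) = { 0,1,3/2,13/8,417/256,835/512,3341/2048 | 1671/1024,209/128,105/64,53/32,27/16,7/4,2 } => 6683/4096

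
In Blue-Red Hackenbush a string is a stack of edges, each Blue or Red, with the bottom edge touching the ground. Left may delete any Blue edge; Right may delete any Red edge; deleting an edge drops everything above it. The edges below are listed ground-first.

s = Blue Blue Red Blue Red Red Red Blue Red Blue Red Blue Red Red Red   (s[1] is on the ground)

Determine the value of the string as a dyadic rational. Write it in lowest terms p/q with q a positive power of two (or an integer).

Prefix values for Blue Blue Red Blue Red Red Red Blue Red Blue Red Blue Red Red Red via {L|R} + simplicity:
1 of 15 · B · max L 0 · min R +∞ = 1
2 of 15 · BB · max L 1 · min R +∞ = 2
3 of 15 · BBR · max L 1 · min R 2 = 3/2
4 of 15 · BBRB · max L 3/2 · min R 2 = 7/4
5 of 15 · BBRBR · max L 3/2 · min R 7/4 = 13/8
6 of 15 · BBRBRR · max L 3/2 · min R 13/8 = 25/16
7 of 15 · BBRBRRR · max L 3/2 · min R 25/16 = 49/32
8 of 15 · BBRBRRRB · max L 49/32 · min R 25/16 = 99/64
9 of 15 · BBRBRRRBR · max L 49/32 · min R 99/64 = 197/128
10 of 15 · BBRBRRRBRB · max L 197/128 · min R 99/64 = 395/256
11 of 15 · BBRBRRRBRBR · max L 197/128 · min R 395/256 = 789/512
12 of 15 · BBRBRRRBRBRB · max L 789/512 · min R 395/256 = 1579/1024
13 of 15 · BBRBRRRBRBRBR · max L 789/512 · min R 1579/1024 = 3157/2048
14 of 15 · BBRBRRRBRBRBRR · max L 789/512 · min R 3157/2048 = 6313/4096
15 of 15 · BBRBRRRBRBRBRRR · max L 789/512 · min R 6313/4096 = 12625/8192

12625/8192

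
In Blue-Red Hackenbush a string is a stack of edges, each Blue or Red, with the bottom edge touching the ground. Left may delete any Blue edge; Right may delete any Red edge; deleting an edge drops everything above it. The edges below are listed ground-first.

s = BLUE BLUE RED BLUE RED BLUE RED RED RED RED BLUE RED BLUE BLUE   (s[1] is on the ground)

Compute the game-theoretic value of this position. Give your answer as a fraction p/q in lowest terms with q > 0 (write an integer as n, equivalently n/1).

B: Left { 0 }, Right { · } -> simplest 1
BB: Left { 0 1 }, Right { · } -> simplest 2
BBR: Left { 0 1 }, Right { 2 } -> simplest 3/2
BBRB: Left { 0 1 3/2 }, Right { 2 } -> simplest 7/4
BBRBR: Left { 0 1 3/2 }, Right { 7/4 2 } -> simplest 13/8
BBRBRB: Left { 0 1 3/2 13/8 }, Right { 7/4 2 } -> simplest 27/16
BBRBRBR: Left { 0 1 3/2 13/8 }, Right { 27/16 7/4 2 } -> simplest 53/32
BBRBRBRR: Left { 0 1 3/2 13/8 }, Right { 53/32 27/16 7/4 2 } -> simplest 105/64
BBRBRBRRR: Left { 0 1 3/2 13/8 }, Right { 105/64 53/32 27/16 7/4 2 } -> simplest 209/128
BBRBRBRRRR: Left { 0 1 3/2 13/8 }, Right { 209/128 105/64 53/32 27/16 7/4 2 } -> simplest 417/256
BBRBRBRRRRB: Left { 0 1 3/2 13/8 417/256 }, Right { 209/128 105/64 53/32 27/16 7/4 2 } -> simplest 835/512
BBRBRBRRRRBR: Left { 0 1 3/2 13/8 417/256 }, Right { 835/512 209/128 105/64 53/32 27/16 7/4 2 } -> simplest 1669/1024
BBRBRBRRRRBRB: Left { 0 1 3/2 13/8 417/256 1669/1024 }, Right { 835/512 209/128 105/64 53/32 27/16 7/4 2 } -> simplest 3339/2048
BBRBRBRRRRBRBB: Left { 0 1 3/2 13/8 417/256 1669/1024 3339/2048 }, Right { 835/512 209/128 105/64 53/32 27/16 7/4 2 } -> simplest 6679/4096

6679/4096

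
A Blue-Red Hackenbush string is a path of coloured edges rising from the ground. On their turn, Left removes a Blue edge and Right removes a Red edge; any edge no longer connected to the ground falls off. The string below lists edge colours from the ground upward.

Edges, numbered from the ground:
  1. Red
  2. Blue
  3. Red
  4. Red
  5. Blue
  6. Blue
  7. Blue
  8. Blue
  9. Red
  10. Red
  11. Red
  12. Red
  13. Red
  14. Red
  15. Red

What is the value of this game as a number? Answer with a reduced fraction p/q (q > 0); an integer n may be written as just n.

-12543/16384

R: Left { none }, Right { 0 } gives simplest -1
RB: Left { -1 }, Right { 0 } gives simplest -1/2
RBR: Left { -1 }, Right { -1/2,0 } gives simplest -3/4
RBRR: Left { -1 }, Right { -3/4,-1/2,0 } gives simplest -7/8
RBRRB: Left { -1,-7/8 }, Right { -3/4,-1/2,0 } gives simplest -13/16
RBRRBB: Left { -1,-7/8,-13/16 }, Right { -3/4,-1/2,0 } gives simplest -25/32
RBRRBBB: Left { -1,-7/8,-13/16,-25/32 }, Right { -3/4,-1/2,0 } gives simplest -49/64
RBRRBBBB: Left { -1,-7/8,-13/16,-25/32,-49/64 }, Right { -3/4,-1/2,0 } gives simplest -97/128
RBRRBBBBR: Left { -1,-7/8,-13/16,-25/32,-49/64 }, Right { -97/128,-3/4,-1/2,0 } gives simplest -195/256
RBRRBBBBRR: Left { -1,-7/8,-13/16,-25/32,-49/64 }, Right { -195/256,-97/128,-3/4,-1/2,0 } gives simplest -391/512
RBRRBBBBRRR: Left { -1,-7/8,-13/16,-25/32,-49/64 }, Right { -391/512,-195/256,-97/128,-3/4,-1/2,0 } gives simplest -783/1024
RBRRBBBBRRRR: Left { -1,-7/8,-13/16,-25/32,-49/64 }, Right { -783/1024,-391/512,-195/256,-97/128,-3/4,-1/2,0 } gives simplest -1567/2048
RBRRBBBBRRRRR: Left { -1,-7/8,-13/16,-25/32,-49/64 }, Right { -1567/2048,-783/1024,-391/512,-195/256,-97/128,-3/4,-1/2,0 } gives simplest -3135/4096
RBRRBBBBRRRRRR: Left { -1,-7/8,-13/16,-25/32,-49/64 }, Right { -3135/4096,-1567/2048,-783/1024,-391/512,-195/256,-97/128,-3/4,-1/2,0 } gives simplest -6271/8192
RBRRBBBBRRRRRRR: Left { -1,-7/8,-13/16,-25/32,-49/64 }, Right { -6271/8192,-3135/4096,-1567/2048,-783/1024,-391/512,-195/256,-97/128,-3/4,-1/2,0 } gives simplest -12543/16384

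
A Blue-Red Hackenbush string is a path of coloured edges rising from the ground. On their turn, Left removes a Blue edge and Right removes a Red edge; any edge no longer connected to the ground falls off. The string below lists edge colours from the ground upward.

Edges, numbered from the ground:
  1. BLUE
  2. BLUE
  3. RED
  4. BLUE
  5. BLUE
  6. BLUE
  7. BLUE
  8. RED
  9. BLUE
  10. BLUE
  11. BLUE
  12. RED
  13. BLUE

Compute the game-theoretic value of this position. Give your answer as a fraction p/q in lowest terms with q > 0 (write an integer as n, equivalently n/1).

4027/2048

Recurse on prefixes of the 13-edge string BLUE BLUE RED BLUE BLUE BLUE BLUE RED BLUE BLUE BLUE RED BLUE:
1 of 13 · B · max L 0 · min R +∞ so 1
2 of 13 · BB · max L 1 · min R +∞ so 2
3 of 13 · BBR · max L 1 · min R 2 so 3/2
4 of 13 · BBRB · max L 3/2 · min R 2 so 7/4
5 of 13 · BBRBB · max L 7/4 · min R 2 so 15/8
6 of 13 · BBRBBB · max L 15/8 · min R 2 so 31/16
7 of 13 · BBRBBBB · max L 31/16 · min R 2 so 63/32
8 of 13 · BBRBBBBR · max L 31/16 · min R 63/32 so 125/64
9 of 13 · BBRBBBBRB · max L 125/64 · min R 63/32 so 251/128
10 of 13 · BBRBBBBRBB · max L 251/128 · min R 63/32 so 503/256
11 of 13 · BBRBBBBRBBB · max L 503/256 · min R 63/32 so 1007/512
12 of 13 · BBRBBBBRBBBR · max L 503/256 · min R 1007/512 so 2013/1024
13 of 13 · BBRBBBBRBBBRB · max L 2013/1024 · min R 1007/512 so 4027/2048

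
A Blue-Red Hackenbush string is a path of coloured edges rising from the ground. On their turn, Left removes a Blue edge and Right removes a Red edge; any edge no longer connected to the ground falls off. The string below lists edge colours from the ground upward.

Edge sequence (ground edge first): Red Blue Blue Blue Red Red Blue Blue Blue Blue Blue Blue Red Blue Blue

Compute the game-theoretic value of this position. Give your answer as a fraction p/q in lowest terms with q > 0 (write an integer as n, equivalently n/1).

Prefix values for Red Blue Blue Blue Red Red Blue Blue Blue Blue Blue Blue Red Blue Blue via {L|R} + simplicity:
1 of 15 · R · max L −∞ · min R 0 = -1
2 of 15 · RB · max L -1 · min R 0 = -1/2
3 of 15 · RBB · max L -1/2 · min R 0 = -1/4
4 of 15 · RBBB · max L -1/4 · min R 0 = -1/8
5 of 15 · RBBBR · max L -1/4 · min R -1/8 = -3/16
6 of 15 · RBBBRR · max L -1/4 · min R -3/16 = -7/32
7 of 15 · RBBBRRB · max L -7/32 · min R -3/16 = -13/64
8 of 15 · RBBBRRBB · max L -13/64 · min R -3/16 = -25/128
9 of 15 · RBBBRRBBB · max L -25/128 · min R -3/16 = -49/256
10 of 15 · RBBBRRBBBB · max L -49/256 · min R -3/16 = -97/512
11 of 15 · RBBBRRBBBBB · max L -97/512 · min R -3/16 = -193/1024
12 of 15 · RBBBRRBBBBBB · max L -193/1024 · min R -3/16 = -385/2048
13 of 15 · RBBBRRBBBBBBR · max L -193/1024 · min R -385/2048 = -771/4096
14 of 15 · RBBBRRBBBBBBRB · max L -771/4096 · min R -385/2048 = -1541/8192
15 of 15 · RBBBRRBBBBBBRBB · max L -1541/8192 · min R -385/2048 = -3081/16384

-3081/16384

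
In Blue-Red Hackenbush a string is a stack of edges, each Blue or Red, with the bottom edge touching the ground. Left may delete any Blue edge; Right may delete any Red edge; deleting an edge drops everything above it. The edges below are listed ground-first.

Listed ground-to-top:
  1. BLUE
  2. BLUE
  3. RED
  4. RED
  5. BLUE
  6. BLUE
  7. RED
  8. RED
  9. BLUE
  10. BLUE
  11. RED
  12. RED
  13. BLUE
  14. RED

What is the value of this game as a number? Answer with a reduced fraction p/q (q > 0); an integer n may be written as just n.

Recurse on prefixes of the 14-edge string BLUE BLUE RED RED BLUE BLUE RED RED BLUE BLUE RED RED BLUE RED:
edge 1 of 14 (BLUE): { 0 | none } = 1
edge 2 of 14 (BLUE): { 0, 1 | none } = 2
edge 3 of 14 (RED): { 0, 1 | 2 } = 3/2
edge 4 of 14 (RED): { 0, 1 | 3/2, 2 } = 5/4
edge 5 of 14 (BLUE): { 0, 1, 5/4 | 3/2, 2 } = 11/8
edge 6 of 14 (BLUE): { 0, 1, 5/4, 11/8 | 3/2, 2 } = 23/16
edge 7 of 14 (RED): { 0, 1, 5/4, 11/8 | 23/16, 3/2, 2 } = 45/32
edge 8 of 14 (RED): { 0, 1, 5/4, 11/8 | 45/32, 23/16, 3/2, 2 } = 89/64
edge 9 of 14 (BLUE): { 0, 1, 5/4, 11/8, 89/64 | 45/32, 23/16, 3/2, 2 } = 179/128
edge 10 of 14 (BLUE): { 0, 1, 5/4, 11/8, 89/64, 179/128 | 45/32, 23/16, 3/2, 2 } = 359/256
edge 11 of 14 (RED): { 0, 1, 5/4, 11/8, 89/64, 179/128 | 359/256, 45/32, 23/16, 3/2, 2 } = 717/512
edge 12 of 14 (RED): { 0, 1, 5/4, 11/8, 89/64, 179/128 | 717/512, 359/256, 45/32, 23/16, 3/2, 2 } = 1433/1024
edge 13 of 14 (BLUE): { 0, 1, 5/4, 11/8, 89/64, 179/128, 1433/1024 | 717/512, 359/256, 45/32, 23/16, 3/2, 2 } = 2867/2048
edge 14 of 14 (RED): { 0, 1, 5/4, 11/8, 89/64, 179/128, 1433/1024 | 2867/2048, 717/512, 359/256, 45/32, 23/16, 3/2, 2 } = 5733/4096

5733/4096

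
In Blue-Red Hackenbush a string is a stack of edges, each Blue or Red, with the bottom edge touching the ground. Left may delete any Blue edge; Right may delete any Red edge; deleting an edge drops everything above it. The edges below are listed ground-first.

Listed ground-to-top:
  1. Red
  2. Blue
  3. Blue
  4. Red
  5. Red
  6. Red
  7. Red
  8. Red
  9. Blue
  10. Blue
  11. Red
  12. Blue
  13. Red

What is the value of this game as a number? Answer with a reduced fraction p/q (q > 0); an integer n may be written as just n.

Prefix values for Red Blue Blue Red Red Red Red Red Blue Blue Red Blue Red via {L|R} + simplicity:
step 1: add Red to get R; options L={ · } R={ 0 } gives -1
step 2: add Blue to get RB; options L={ -1 } R={ 0 } gives -1/2
step 3: add Blue to get RBB; options L={ -1, -1/2 } R={ 0 } gives -1/4
step 4: add Red to get RBBR; options L={ -1, -1/2 } R={ -1/4, 0 } gives -3/8
step 5: add Red to get RBBRR; options L={ -1, -1/2 } R={ -3/8, -1/4, 0 } gives -7/16
step 6: add Red to get RBBRRR; options L={ -1, -1/2 } R={ -7/16, -3/8, -1/4, 0 } gives -15/32
step 7: add Red to get RBBRRRR; options L={ -1, -1/2 } R={ -15/32, -7/16, -3/8, -1/4, 0 } gives -31/64
step 8: add Red to get RBBRRRRR; options L={ -1, -1/2 } R={ -31/64, -15/32, -7/16, -3/8, -1/4, 0 } gives -63/128
step 9: add Blue to get RBBRRRRRB; options L={ -1, -1/2, -63/128 } R={ -31/64, -15/32, -7/16, -3/8, -1/4, 0 } gives -125/256
step 10: add Blue to get RBBRRRRRBB; options L={ -1, -1/2, -63/128, -125/256 } R={ -31/64, -15/32, -7/16, -3/8, -1/4, 0 } gives -249/512
step 11: add Red to get RBBRRRRRBBR; options L={ -1, -1/2, -63/128, -125/256 } R={ -249/512, -31/64, -15/32, -7/16, -3/8, -1/4, 0 } gives -499/1024
step 12: add Blue to get RBBRRRRRBBRB; options L={ -1, -1/2, -63/128, -125/256, -499/1024 } R={ -249/512, -31/64, -15/32, -7/16, -3/8, -1/4, 0 } gives -997/2048
step 13: add Red to get RBBRRRRRBBRBR; options L={ -1, -1/2, -63/128, -125/256, -499/1024 } R={ -997/2048, -249/512, -31/64, -15/32, -7/16, -3/8, -1/4, 0 } gives -1995/4096

-1995/4096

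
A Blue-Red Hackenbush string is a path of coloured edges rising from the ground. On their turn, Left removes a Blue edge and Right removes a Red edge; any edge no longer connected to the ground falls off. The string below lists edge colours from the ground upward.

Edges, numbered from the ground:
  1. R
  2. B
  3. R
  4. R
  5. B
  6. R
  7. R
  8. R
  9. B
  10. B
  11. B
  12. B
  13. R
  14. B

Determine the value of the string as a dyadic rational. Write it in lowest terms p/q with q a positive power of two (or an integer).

-7045/8192

Prefix values for R B R R B R R R B B B B R B via {L|R} + simplicity:
value(R) = { ∅ | 0 } — -1
value(RB) = { -1 | 0 } — -1/2
value(RBR) = { -1 | -1/2, 0 } — -3/4
value(RBRR) = { -1 | -3/4, -1/2, 0 } — -7/8
value(RBRRB) = { -1, -7/8 | -3/4, -1/2, 0 } — -13/16
value(RBRRBR) = { -1, -7/8 | -13/16, -3/4, -1/2, 0 } — -27/32
value(RBRRBRR) = { -1, -7/8 | -27/32, -13/16, -3/4, -1/2, 0 } — -55/64
value(RBRRBRRR) = { -1, -7/8 | -55/64, -27/32, -13/16, -3/4, -1/2, 0 } — -111/128
value(RBRRBRRRB) = { -1, -7/8, -111/128 | -55/64, -27/32, -13/16, -3/4, -1/2, 0 } — -221/256
value(RBRRBRRRBB) = { -1, -7/8, -111/128, -221/256 | -55/64, -27/32, -13/16, -3/4, -1/2, 0 } — -441/512
value(RBRRBRRRBBB) = { -1, -7/8, -111/128, -221/256, -441/512 | -55/64, -27/32, -13/16, -3/4, -1/2, 0 } — -881/1024
value(RBRRBRRRBBBB) = { -1, -7/8, -111/128, -221/256, -441/512, -881/1024 | -55/64, -27/32, -13/16, -3/4, -1/2, 0 } — -1761/2048
value(RBRRBRRRBBBBR) = { -1, -7/8, -111/128, -221/256, -441/512, -881/1024 | -1761/2048, -55/64, -27/32, -13/16, -3/4, -1/2, 0 } — -3523/4096
value(RBRRBRRRBBBBRB) = { -1, -7/8, -111/128, -221/256, -441/512, -881/1024, -3523/4096 | -1761/2048, -55/64, -27/32, -13/16, -3/4, -1/2, 0 } — -7045/8192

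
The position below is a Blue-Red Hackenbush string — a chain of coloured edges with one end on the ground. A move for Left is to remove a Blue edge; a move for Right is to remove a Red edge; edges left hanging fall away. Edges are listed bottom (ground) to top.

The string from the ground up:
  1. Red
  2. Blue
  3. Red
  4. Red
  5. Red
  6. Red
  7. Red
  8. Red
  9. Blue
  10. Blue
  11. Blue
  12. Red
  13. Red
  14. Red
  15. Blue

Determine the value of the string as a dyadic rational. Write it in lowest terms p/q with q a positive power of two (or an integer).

1 of 15 · R · max L −∞ · min R 0 — -1
2 of 15 · RB · max L -1 · min R 0 — -1/2
3 of 15 · RBR · max L -1 · min R -1/2 — -3/4
4 of 15 · RBRR · max L -1 · min R -3/4 — -7/8
5 of 15 · RBRRR · max L -1 · min R -7/8 — -15/16
6 of 15 · RBRRRR · max L -1 · min R -15/16 — -31/32
7 of 15 · RBRRRRR · max L -1 · min R -31/32 — -63/64
8 of 15 · RBRRRRRR · max L -1 · min R -63/64 — -127/128
9 of 15 · RBRRRRRRB · max L -127/128 · min R -63/64 — -253/256
10 of 15 · RBRRRRRRBB · max L -253/256 · min R -63/64 — -505/512
11 of 15 · RBRRRRRRBBB · max L -505/512 · min R -63/64 — -1009/1024
12 of 15 · RBRRRRRRBBBR · max L -505/512 · min R -1009/1024 — -2019/2048
13 of 15 · RBRRRRRRBBBRR · max L -505/512 · min R -2019/2048 — -4039/4096
14 of 15 · RBRRRRRRBBBRRR · max L -505/512 · min R -4039/4096 — -8079/8192
15 of 15 · RBRRRRRRBBBRRRB · max L -8079/8192 · min R -4039/4096 — -16157/16384

-16157/16384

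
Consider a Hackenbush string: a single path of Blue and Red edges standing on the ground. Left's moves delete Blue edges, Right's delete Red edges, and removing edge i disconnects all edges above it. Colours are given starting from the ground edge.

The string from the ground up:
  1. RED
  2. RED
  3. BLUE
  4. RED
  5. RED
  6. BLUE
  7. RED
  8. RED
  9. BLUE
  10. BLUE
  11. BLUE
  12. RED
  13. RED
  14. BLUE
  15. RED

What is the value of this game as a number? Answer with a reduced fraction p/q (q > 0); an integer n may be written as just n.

-15131/8192

Recurse on prefixes of the 15-edge string RED RED BLUE RED RED BLUE RED RED BLUE BLUE BLUE RED RED BLUE RED:
step 1: add RED to get R; options L={ ∅ } R={ 0 } ⇒ -1
step 2: add RED to get RR; options L={ ∅ } R={ -1; 0 } ⇒ -2
step 3: add BLUE to get RRB; options L={ -2 } R={ -1; 0 } ⇒ -3/2
step 4: add RED to get RRBR; options L={ -2 } R={ -3/2; -1; 0 } ⇒ -7/4
step 5: add RED to get RRBRR; options L={ -2 } R={ -7/4; -3/2; -1; 0 } ⇒ -15/8
step 6: add BLUE to get RRBRRB; options L={ -2; -15/8 } R={ -7/4; -3/2; -1; 0 } ⇒ -29/16
step 7: add RED to get RRBRRBR; options L={ -2; -15/8 } R={ -29/16; -7/4; -3/2; -1; 0 } ⇒ -59/32
step 8: add RED to get RRBRRBRR; options L={ -2; -15/8 } R={ -59/32; -29/16; -7/4; -3/2; -1; 0 } ⇒ -119/64
step 9: add BLUE to get RRBRRBRRB; options L={ -2; -15/8; -119/64 } R={ -59/32; -29/16; -7/4; -3/2; -1; 0 } ⇒ -237/128
step 10: add BLUE to get RRBRRBRRBB; options L={ -2; -15/8; -119/64; -237/128 } R={ -59/32; -29/16; -7/4; -3/2; -1; 0 } ⇒ -473/256
step 11: add BLUE to get RRBRRBRRBBB; options L={ -2; -15/8; -119/64; -237/128; -473/256 } R={ -59/32; -29/16; -7/4; -3/2; -1; 0 } ⇒ -945/512
step 12: add RED to get RRBRRBRRBBBR; options L={ -2; -15/8; -119/64; -237/128; -473/256 } R={ -945/512; -59/32; -29/16; -7/4; -3/2; -1; 0 } ⇒ -1891/1024
step 13: add RED to get RRBRRBRRBBBRR; options L={ -2; -15/8; -119/64; -237/128; -473/256 } R={ -1891/1024; -945/512; -59/32; -29/16; -7/4; -3/2; -1; 0 } ⇒ -3783/2048
step 14: add BLUE to get RRBRRBRRBBBRRB; options L={ -2; -15/8; -119/64; -237/128; -473/256; -3783/2048 } R={ -1891/1024; -945/512; -59/32; -29/16; -7/4; -3/2; -1; 0 } ⇒ -7565/4096
step 15: add RED to get RRBRRBRRBBBRRBR; options L={ -2; -15/8; -119/64; -237/128; -473/256; -3783/2048 } R={ -7565/4096; -1891/1024; -945/512; -59/32; -29/16; -7/4; -3/2; -1; 0 } ⇒ -15131/8192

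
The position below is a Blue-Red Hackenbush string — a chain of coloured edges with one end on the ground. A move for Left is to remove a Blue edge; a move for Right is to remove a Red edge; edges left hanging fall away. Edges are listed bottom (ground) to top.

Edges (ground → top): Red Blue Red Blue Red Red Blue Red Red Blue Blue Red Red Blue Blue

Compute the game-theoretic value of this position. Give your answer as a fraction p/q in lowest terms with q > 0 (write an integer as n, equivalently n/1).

Recurse on prefixes of the 15-edge string Red Blue Red Blue Red Red Blue Red Red Blue Blue Red Red Blue Blue:
G(R) = { — | 0 } → -1
G(RB) = { -1 | 0 } → -1/2
G(RBR) = { -1 | -1/2, 0 } → -3/4
G(RBRB) = { -1, -3/4 | -1/2, 0 } → -5/8
G(RBRBR) = { -1, -3/4 | -5/8, -1/2, 0 } → -11/16
G(RBRBRR) = { -1, -3/4 | -11/16, -5/8, -1/2, 0 } → -23/32
G(RBRBRRB) = { -1, -3/4, -23/32 | -11/16, -5/8, -1/2, 0 } → -45/64
G(RBRBRRBR) = { -1, -3/4, -23/32 | -45/64, -11/16, -5/8, -1/2, 0 } → -91/128
G(RBRBRRBRR) = { -1, -3/4, -23/32 | -91/128, -45/64, -11/16, -5/8, -1/2, 0 } → -183/256
G(RBRBRRBRRB) = { -1, -3/4, -23/32, -183/256 | -91/128, -45/64, -11/16, -5/8, -1/2, 0 } → -365/512
G(RBRBRRBRRBB) = { -1, -3/4, -23/32, -183/256, -365/512 | -91/128, -45/64, -11/16, -5/8, -1/2, 0 } → -729/1024
G(RBRBRRBRRBBR) = { -1, -3/4, -23/32, -183/256, -365/512 | -729/1024, -91/128, -45/64, -11/16, -5/8, -1/2, 0 } → -1459/2048
G(RBRBRRBRRBBRR) = { -1, -3/4, -23/32, -183/256, -365/512 | -1459/2048, -729/1024, -91/128, -45/64, -11/16, -5/8, -1/2, 0 } → -2919/4096
G(RBRBRRBRRBBRRB) = { -1, -3/4, -23/32, -183/256, -365/512, -2919/4096 | -1459/2048, -729/1024, -91/128, -45/64, -11/16, -5/8, -1/2, 0 } → -5837/8192
G(RBRBRRBRRBBRRBB) = { -1, -3/4, -23/32, -183/256, -365/512, -2919/4096, -5837/8192 | -1459/2048, -729/1024, -91/128, -45/64, -11/16, -5/8, -1/2, 0 } → -11673/16384

-11673/16384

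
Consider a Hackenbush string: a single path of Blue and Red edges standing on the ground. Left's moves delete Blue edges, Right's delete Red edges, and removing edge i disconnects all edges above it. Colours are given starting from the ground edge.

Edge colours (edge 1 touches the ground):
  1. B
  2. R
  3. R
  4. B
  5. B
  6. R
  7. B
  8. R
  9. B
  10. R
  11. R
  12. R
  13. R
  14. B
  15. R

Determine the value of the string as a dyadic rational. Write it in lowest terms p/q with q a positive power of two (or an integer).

6789/16384

Recurse on prefixes of the 15-edge string B R R B B R B R B R R R R B R:
B: Left { 0 }, Right { none } -> simplest 1
BR: Left { 0 }, Right { 1 } -> simplest 1/2
BRR: Left { 0 }, Right { 1/2,1 } -> simplest 1/4
BRRB: Left { 0,1/4 }, Right { 1/2,1 } -> simplest 3/8
BRRBB: Left { 0,1/4,3/8 }, Right { 1/2,1 } -> simplest 7/16
BRRBBR: Left { 0,1/4,3/8 }, Right { 7/16,1/2,1 } -> simplest 13/32
BRRBBRB: Left { 0,1/4,3/8,13/32 }, Right { 7/16,1/2,1 } -> simplest 27/64
BRRBBRBR: Left { 0,1/4,3/8,13/32 }, Right { 27/64,7/16,1/2,1 } -> simplest 53/128
BRRBBRBRB: Left { 0,1/4,3/8,13/32,53/128 }, Right { 27/64,7/16,1/2,1 } -> simplest 107/256
BRRBBRBRBR: Left { 0,1/4,3/8,13/32,53/128 }, Right { 107/256,27/64,7/16,1/2,1 } -> simplest 213/512
BRRBBRBRBRR: Left { 0,1/4,3/8,13/32,53/128 }, Right { 213/512,107/256,27/64,7/16,1/2,1 } -> simplest 425/1024
BRRBBRBRBRRR: Left { 0,1/4,3/8,13/32,53/128 }, Right { 425/1024,213/512,107/256,27/64,7/16,1/2,1 } -> simplest 849/2048
BRRBBRBRBRRRR: Left { 0,1/4,3/8,13/32,53/128 }, Right { 849/2048,425/1024,213/512,107/256,27/64,7/16,1/2,1 } -> simplest 1697/4096
BRRBBRBRBRRRRB: Left { 0,1/4,3/8,13/32,53/128,1697/4096 }, Right { 849/2048,425/1024,213/512,107/256,27/64,7/16,1/2,1 } -> simplest 3395/8192
BRRBBRBRBRRRRBR: Left { 0,1/4,3/8,13/32,53/128,1697/4096 }, Right { 3395/8192,849/2048,425/1024,213/512,107/256,27/64,7/16,1/2,1 } -> simplest 6789/16384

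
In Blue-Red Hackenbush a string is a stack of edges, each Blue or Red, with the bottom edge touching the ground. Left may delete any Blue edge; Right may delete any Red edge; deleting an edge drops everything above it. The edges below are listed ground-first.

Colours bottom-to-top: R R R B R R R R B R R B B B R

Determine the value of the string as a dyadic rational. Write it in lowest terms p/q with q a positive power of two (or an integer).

-12131/4096

step 1: add R to get R; options L={  } R={ 0 } => -1
step 2: add R to get RR; options L={  } R={ -1, 0 } => -2
step 3: add R to get RRR; options L={  } R={ -2, -1, 0 } => -3
step 4: add B to get RRRB; options L={ -3 } R={ -2, -1, 0 } => -5/2
step 5: add R to get RRRBR; options L={ -3 } R={ -5/2, -2, -1, 0 } => -11/4
step 6: add R to get RRRBRR; options L={ -3 } R={ -11/4, -5/2, -2, -1, 0 } => -23/8
step 7: add R to get RRRBRRR; options L={ -3 } R={ -23/8, -11/4, -5/2, -2, -1, 0 } => -47/16
step 8: add R to get RRRBRRRR; options L={ -3 } R={ -47/16, -23/8, -11/4, -5/2, -2, -1, 0 } => -95/32
step 9: add B to get RRRBRRRRB; options L={ -3, -95/32 } R={ -47/16, -23/8, -11/4, -5/2, -2, -1, 0 } => -189/64
step 10: add R to get RRRBRRRRBR; options L={ -3, -95/32 } R={ -189/64, -47/16, -23/8, -11/4, -5/2, -2, -1, 0 } => -379/128
step 11: add R to get RRRBRRRRBRR; options L={ -3, -95/32 } R={ -379/128, -189/64, -47/16, -23/8, -11/4, -5/2, -2, -1, 0 } => -759/256
step 12: add B to get RRRBRRRRBRRB; options L={ -3, -95/32, -759/256 } R={ -379/128, -189/64, -47/16, -23/8, -11/4, -5/2, -2, -1, 0 } => -1517/512
step 13: add B to get RRRBRRRRBRRBB; options L={ -3, -95/32, -759/256, -1517/512 } R={ -379/128, -189/64, -47/16, -23/8, -11/4, -5/2, -2, -1, 0 } => -3033/1024
step 14: add B to get RRRBRRRRBRRBBB; options L={ -3, -95/32, -759/256, -1517/512, -3033/1024 } R={ -379/128, -189/64, -47/16, -23/8, -11/4, -5/2, -2, -1, 0 } => -6065/2048
step 15: add R to get RRRBRRRRBRRBBBR; options L={ -3, -95/32, -759/256, -1517/512, -3033/1024 } R={ -6065/2048, -379/128, -189/64, -47/16, -23/8, -11/4, -5/2, -2, -1, 0 } => -12131/4096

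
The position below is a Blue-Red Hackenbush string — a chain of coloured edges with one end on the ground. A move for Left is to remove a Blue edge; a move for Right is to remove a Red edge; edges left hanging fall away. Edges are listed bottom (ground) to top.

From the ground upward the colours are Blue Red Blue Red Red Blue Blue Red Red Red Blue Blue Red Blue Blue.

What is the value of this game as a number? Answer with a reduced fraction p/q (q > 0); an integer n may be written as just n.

G_1 [B]  L=[0]  R=[∅]  so 1
G_2 [BR]  L=[0]  R=[1]  so 1/2
G_3 [BRB]  L=[0,1/2]  R=[1]  so 3/4
G_4 [BRBR]  L=[0,1/2]  R=[3/4,1]  so 5/8
G_5 [BRBRR]  L=[0,1/2]  R=[5/8,3/4,1]  so 9/16
G_6 [BRBRRB]  L=[0,1/2,9/16]  R=[5/8,3/4,1]  so 19/32
G_7 [BRBRRBB]  L=[0,1/2,9/16,19/32]  R=[5/8,3/4,1]  so 39/64
G_8 [BRBRRBBR]  L=[0,1/2,9/16,19/32]  R=[39/64,5/8,3/4,1]  so 77/128
G_9 [BRBRRBBRR]  L=[0,1/2,9/16,19/32]  R=[77/128,39/64,5/8,3/4,1]  so 153/256
G_10 [BRBRRBBRRR]  L=[0,1/2,9/16,19/32]  R=[153/256,77/128,39/64,5/8,3/4,1]  so 305/512
G_11 [BRBRRBBRRRB]  L=[0,1/2,9/16,19/32,305/512]  R=[153/256,77/128,39/64,5/8,3/4,1]  so 611/1024
G_12 [BRBRRBBRRRBB]  L=[0,1/2,9/16,19/32,305/512,611/1024]  R=[153/256,77/128,39/64,5/8,3/4,1]  so 1223/2048
G_13 [BRBRRBBRRRBBR]  L=[0,1/2,9/16,19/32,305/512,611/1024]  R=[1223/2048,153/256,77/128,39/64,5/8,3/4,1]  so 2445/4096
G_14 [BRBRRBBRRRBBRB]  L=[0,1/2,9/16,19/32,305/512,611/1024,2445/4096]  R=[1223/2048,153/256,77/128,39/64,5/8,3/4,1]  so 4891/8192
G_15 [BRBRRBBRRRBBRBB]  L=[0,1/2,9/16,19/32,305/512,611/1024,2445/4096,4891/8192]  R=[1223/2048,153/256,77/128,39/64,5/8,3/4,1]  so 9783/16384

9783/16384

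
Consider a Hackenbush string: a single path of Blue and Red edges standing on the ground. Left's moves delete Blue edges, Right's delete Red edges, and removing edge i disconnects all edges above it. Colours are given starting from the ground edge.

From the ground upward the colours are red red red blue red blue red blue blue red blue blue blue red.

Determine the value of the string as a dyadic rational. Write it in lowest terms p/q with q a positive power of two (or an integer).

1 of 14 · r · max L −∞ · min R 0 -> -1
2 of 14 · rr · max L −∞ · min R -1 -> -2
3 of 14 · rrr · max L −∞ · min R -2 -> -3
4 of 14 · rrrb · max L -3 · min R -2 -> -5/2
5 of 14 · rrrbr · max L -3 · min R -5/2 -> -11/4
6 of 14 · rrrbrb · max L -11/4 · min R -5/2 -> -21/8
7 of 14 · rrrbrbr · max L -11/4 · min R -21/8 -> -43/16
8 of 14 · rrrbrbrb · max L -43/16 · min R -21/8 -> -85/32
9 of 14 · rrrbrbrbb · max L -85/32 · min R -21/8 -> -169/64
10 of 14 · rrrbrbrbbr · max L -85/32 · min R -169/64 -> -339/128
11 of 14 · rrrbrbrbbrb · max L -339/128 · min R -169/64 -> -677/256
12 of 14 · rrrbrbrbbrbb · max L -677/256 · min R -169/64 -> -1353/512
13 of 14 · rrrbrbrbbrbbb · max L -1353/512 · min R -169/64 -> -2705/1024
14 of 14 · rrrbrbrbbrbbbr · max L -1353/512 · min R -2705/1024 -> -5411/2048

-5411/2048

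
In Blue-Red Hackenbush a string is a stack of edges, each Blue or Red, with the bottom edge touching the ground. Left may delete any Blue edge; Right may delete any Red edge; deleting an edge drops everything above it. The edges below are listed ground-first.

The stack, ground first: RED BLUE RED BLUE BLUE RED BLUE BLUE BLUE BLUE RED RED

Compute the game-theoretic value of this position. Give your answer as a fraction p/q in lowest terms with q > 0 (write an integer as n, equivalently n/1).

edge 1 of 12 (RED): { ∅ | 0 } => -1
edge 2 of 12 (BLUE): { -1 | 0 } => -1/2
edge 3 of 12 (RED): { -1 | -1/2 0 } => -3/4
edge 4 of 12 (BLUE): { -1 -3/4 | -1/2 0 } => -5/8
edge 5 of 12 (BLUE): { -1 -3/4 -5/8 | -1/2 0 } => -9/16
edge 6 of 12 (RED): { -1 -3/4 -5/8 | -9/16 -1/2 0 } => -19/32
edge 7 of 12 (BLUE): { -1 -3/4 -5/8 -19/32 | -9/16 -1/2 0 } => -37/64
edge 8 of 12 (BLUE): { -1 -3/4 -5/8 -19/32 -37/64 | -9/16 -1/2 0 } => -73/128
edge 9 of 12 (BLUE): { -1 -3/4 -5/8 -19/32 -37/64 -73/128 | -9/16 -1/2 0 } => -145/256
edge 10 of 12 (BLUE): { -1 -3/4 -5/8 -19/32 -37/64 -73/128 -145/256 | -9/16 -1/2 0 } => -289/512
edge 11 of 12 (RED): { -1 -3/4 -5/8 -19/32 -37/64 -73/128 -145/256 | -289/512 -9/16 -1/2 0 } => -579/1024
edge 12 of 12 (RED): { -1 -3/4 -5/8 -19/32 -37/64 -73/128 -145/256 | -579/1024 -289/512 -9/16 -1/2 0 } => -1159/2048

-1159/2048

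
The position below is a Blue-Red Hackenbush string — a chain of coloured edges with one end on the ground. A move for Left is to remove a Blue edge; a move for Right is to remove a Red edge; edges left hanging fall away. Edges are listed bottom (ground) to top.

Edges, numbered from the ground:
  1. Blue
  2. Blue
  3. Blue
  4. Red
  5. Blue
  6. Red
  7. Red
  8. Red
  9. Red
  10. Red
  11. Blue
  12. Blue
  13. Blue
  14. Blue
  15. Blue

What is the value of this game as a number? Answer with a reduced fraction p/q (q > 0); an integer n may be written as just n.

10303/4096

Build G(s[:k]) for k = 1..15, string s = Blue Blue Blue Red Blue Red Red Red Red Red Blue Blue Blue Blue Blue.
G_1 [B]  L=[0]  R=[—]  => 1
G_2 [BB]  L=[0,1]  R=[—]  => 2
G_3 [BBB]  L=[0,1,2]  R=[—]  => 3
G_4 [BBBR]  L=[0,1,2]  R=[3]  => 5/2
G_5 [BBBRB]  L=[0,1,2,5/2]  R=[3]  => 11/4
G_6 [BBBRBR]  L=[0,1,2,5/2]  R=[11/4,3]  => 21/8
G_7 [BBBRBRR]  L=[0,1,2,5/2]  R=[21/8,11/4,3]  => 41/16
G_8 [BBBRBRRR]  L=[0,1,2,5/2]  R=[41/16,21/8,11/4,3]  => 81/32
G_9 [BBBRBRRRR]  L=[0,1,2,5/2]  R=[81/32,41/16,21/8,11/4,3]  => 161/64
G_10 [BBBRBRRRRR]  L=[0,1,2,5/2]  R=[161/64,81/32,41/16,21/8,11/4,3]  => 321/128
G_11 [BBBRBRRRRRB]  L=[0,1,2,5/2,321/128]  R=[161/64,81/32,41/16,21/8,11/4,3]  => 643/256
G_12 [BBBRBRRRRRBB]  L=[0,1,2,5/2,321/128,643/256]  R=[161/64,81/32,41/16,21/8,11/4,3]  => 1287/512
G_13 [BBBRBRRRRRBBB]  L=[0,1,2,5/2,321/128,643/256,1287/512]  R=[161/64,81/32,41/16,21/8,11/4,3]  => 2575/1024
G_14 [BBBRBRRRRRBBBB]  L=[0,1,2,5/2,321/128,643/256,1287/512,2575/1024]  R=[161/64,81/32,41/16,21/8,11/4,3]  => 5151/2048
G_15 [BBBRBRRRRRBBBBB]  L=[0,1,2,5/2,321/128,643/256,1287/512,2575/1024,5151/2048]  R=[161/64,81/32,41/16,21/8,11/4,3]  => 10303/4096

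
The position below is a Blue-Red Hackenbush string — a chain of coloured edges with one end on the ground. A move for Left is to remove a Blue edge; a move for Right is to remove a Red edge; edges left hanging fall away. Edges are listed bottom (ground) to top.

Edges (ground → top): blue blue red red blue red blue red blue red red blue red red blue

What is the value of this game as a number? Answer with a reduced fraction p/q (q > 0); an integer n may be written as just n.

Build v(s[:k]) for k = 1..15, string s = blue blue red red blue red blue red blue red red blue red red blue.
b: Left { 0 }, Right { ∅ } — simplest 1
bb: Left { 0, 1 }, Right { ∅ } — simplest 2
bbr: Left { 0, 1 }, Right { 2 } — simplest 3/2
bbrr: Left { 0, 1 }, Right { 3/2, 2 } — simplest 5/4
bbrrb: Left { 0, 1, 5/4 }, Right { 3/2, 2 } — simplest 11/8
bbrrbr: Left { 0, 1, 5/4 }, Right { 11/8, 3/2, 2 } — simplest 21/16
bbrrbrb: Left { 0, 1, 5/4, 21/16 }, Right { 11/8, 3/2, 2 } — simplest 43/32
bbrrbrbr: Left { 0, 1, 5/4, 21/16 }, Right { 43/32, 11/8, 3/2, 2 } — simplest 85/64
bbrrbrbrb: Left { 0, 1, 5/4, 21/16, 85/64 }, Right { 43/32, 11/8, 3/2, 2 } — simplest 171/128
bbrrbrbrbr: Left { 0, 1, 5/4, 21/16, 85/64 }, Right { 171/128, 43/32, 11/8, 3/2, 2 } — simplest 341/256
bbrrbrbrbrr: Left { 0, 1, 5/4, 21/16, 85/64 }, Right { 341/256, 171/128, 43/32, 11/8, 3/2, 2 } — simplest 681/512
bbrrbrbrbrrb: Left { 0, 1, 5/4, 21/16, 85/64, 681/512 }, Right { 341/256, 171/128, 43/32, 11/8, 3/2, 2 } — simplest 1363/1024
bbrrbrbrbrrbr: Left { 0, 1, 5/4, 21/16, 85/64, 681/512 }, Right { 1363/1024, 341/256, 171/128, 43/32, 11/8, 3/2, 2 } — simplest 2725/2048
bbrrbrbrbrrbrr: Left { 0, 1, 5/4, 21/16, 85/64, 681/512 }, Right { 2725/2048, 1363/1024, 341/256, 171/128, 43/32, 11/8, 3/2, 2 } — simplest 5449/4096
bbrrbrbrbrrbrrb: Left { 0, 1, 5/4, 21/16, 85/64, 681/512, 5449/4096 }, Right { 2725/2048, 1363/1024, 341/256, 171/128, 43/32, 11/8, 3/2, 2 } — simplest 10899/8192

10899/8192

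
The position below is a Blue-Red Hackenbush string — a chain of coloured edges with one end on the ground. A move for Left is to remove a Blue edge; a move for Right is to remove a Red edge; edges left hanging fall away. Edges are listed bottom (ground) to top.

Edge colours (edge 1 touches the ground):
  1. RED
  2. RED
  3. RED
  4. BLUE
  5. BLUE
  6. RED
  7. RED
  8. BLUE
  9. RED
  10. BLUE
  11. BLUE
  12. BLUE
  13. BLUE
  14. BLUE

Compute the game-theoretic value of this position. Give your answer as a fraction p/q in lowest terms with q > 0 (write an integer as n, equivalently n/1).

-4929/2048

Recurse on prefixes of the 14-edge string RED RED RED BLUE BLUE RED RED BLUE RED BLUE BLUE BLUE BLUE BLUE:
1 of 14 · R · max L −∞ · min R 0 => -1
2 of 14 · RR · max L −∞ · min R -1 => -2
3 of 14 · RRR · max L −∞ · min R -2 => -3
4 of 14 · RRRB · max L -3 · min R -2 => -5/2
5 of 14 · RRRBB · max L -5/2 · min R -2 => -9/4
6 of 14 · RRRBBR · max L -5/2 · min R -9/4 => -19/8
7 of 14 · RRRBBRR · max L -5/2 · min R -19/8 => -39/16
8 of 14 · RRRBBRRB · max L -39/16 · min R -19/8 => -77/32
9 of 14 · RRRBBRRBR · max L -39/16 · min R -77/32 => -155/64
10 of 14 · RRRBBRRBRB · max L -155/64 · min R -77/32 => -309/128
11 of 14 · RRRBBRRBRBB · max L -309/128 · min R -77/32 => -617/256
12 of 14 · RRRBBRRBRBBB · max L -617/256 · min R -77/32 => -1233/512
13 of 14 · RRRBBRRBRBBBB · max L -1233/512 · min R -77/32 => -2465/1024
14 of 14 · RRRBBRRBRBBBBB · max L -2465/1024 · min R -77/32 => -4929/2048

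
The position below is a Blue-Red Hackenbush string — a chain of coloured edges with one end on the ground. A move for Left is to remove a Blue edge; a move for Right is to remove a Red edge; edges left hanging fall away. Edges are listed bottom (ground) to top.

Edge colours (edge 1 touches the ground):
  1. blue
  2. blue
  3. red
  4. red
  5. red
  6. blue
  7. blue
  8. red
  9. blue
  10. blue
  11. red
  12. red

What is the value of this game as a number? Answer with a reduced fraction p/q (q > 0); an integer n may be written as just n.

Prefix values for blue blue red red red blue blue red blue blue red red via {L|R} + simplicity:
value(b) = { 0 |  } -> 1
value(bb) = { 0,1 |  } -> 2
value(bbr) = { 0,1 | 2 } -> 3/2
value(bbrr) = { 0,1 | 3/2,2 } -> 5/4
value(bbrrr) = { 0,1 | 5/4,3/2,2 } -> 9/8
value(bbrrrb) = { 0,1,9/8 | 5/4,3/2,2 } -> 19/16
value(bbrrrbb) = { 0,1,9/8,19/16 | 5/4,3/2,2 } -> 39/32
value(bbrrrbbr) = { 0,1,9/8,19/16 | 39/32,5/4,3/2,2 } -> 77/64
value(bbrrrbbrb) = { 0,1,9/8,19/16,77/64 | 39/32,5/4,3/2,2 } -> 155/128
value(bbrrrbbrbb) = { 0,1,9/8,19/16,77/64,155/128 | 39/32,5/4,3/2,2 } -> 311/256
value(bbrrrbbrbbr) = { 0,1,9/8,19/16,77/64,155/128 | 311/256,39/32,5/4,3/2,2 } -> 621/512
value(bbrrrbbrbbrr) = { 0,1,9/8,19/16,77/64,155/128 | 621/512,311/256,39/32,5/4,3/2,2 } -> 1241/1024

1241/1024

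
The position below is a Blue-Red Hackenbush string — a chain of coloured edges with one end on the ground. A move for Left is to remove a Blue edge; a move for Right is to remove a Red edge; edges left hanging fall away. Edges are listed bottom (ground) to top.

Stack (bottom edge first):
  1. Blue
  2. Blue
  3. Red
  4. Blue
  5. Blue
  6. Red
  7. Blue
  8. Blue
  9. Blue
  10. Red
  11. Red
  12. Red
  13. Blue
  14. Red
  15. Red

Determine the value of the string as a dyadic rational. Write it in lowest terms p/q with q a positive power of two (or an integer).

g_1 [B]  L=[0]  R=[—]  => 1
g_2 [BB]  L=[0; 1]  R=[—]  => 2
g_3 [BBR]  L=[0; 1]  R=[2]  => 3/2
g_4 [BBRB]  L=[0; 1; 3/2]  R=[2]  => 7/4
g_5 [BBRBB]  L=[0; 1; 3/2; 7/4]  R=[2]  => 15/8
g_6 [BBRBBR]  L=[0; 1; 3/2; 7/4]  R=[15/8; 2]  => 29/16
g_7 [BBRBBRB]  L=[0; 1; 3/2; 7/4; 29/16]  R=[15/8; 2]  => 59/32
g_8 [BBRBBRBB]  L=[0; 1; 3/2; 7/4; 29/16; 59/32]  R=[15/8; 2]  => 119/64
g_9 [BBRBBRBBB]  L=[0; 1; 3/2; 7/4; 29/16; 59/32; 119/64]  R=[15/8; 2]  => 239/128
g_10 [BBRBBRBBBR]  L=[0; 1; 3/2; 7/4; 29/16; 59/32; 119/64]  R=[239/128; 15/8; 2]  => 477/256
g_11 [BBRBBRBBBRR]  L=[0; 1; 3/2; 7/4; 29/16; 59/32; 119/64]  R=[477/256; 239/128; 15/8; 2]  => 953/512
g_12 [BBRBBRBBBRRR]  L=[0; 1; 3/2; 7/4; 29/16; 59/32; 119/64]  R=[953/512; 477/256; 239/128; 15/8; 2]  => 1905/1024
g_13 [BBRBBRBBBRRRB]  L=[0; 1; 3/2; 7/4; 29/16; 59/32; 119/64; 1905/1024]  R=[953/512; 477/256; 239/128; 15/8; 2]  => 3811/2048
g_14 [BBRBBRBBBRRRBR]  L=[0; 1; 3/2; 7/4; 29/16; 59/32; 119/64; 1905/1024]  R=[3811/2048; 953/512; 477/256; 239/128; 15/8; 2]  => 7621/4096
g_15 [BBRBBRBBBRRRBRR]  L=[0; 1; 3/2; 7/4; 29/16; 59/32; 119/64; 1905/1024]  R=[7621/4096; 3811/2048; 953/512; 477/256; 239/128; 15/8; 2]  => 15241/8192

15241/8192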